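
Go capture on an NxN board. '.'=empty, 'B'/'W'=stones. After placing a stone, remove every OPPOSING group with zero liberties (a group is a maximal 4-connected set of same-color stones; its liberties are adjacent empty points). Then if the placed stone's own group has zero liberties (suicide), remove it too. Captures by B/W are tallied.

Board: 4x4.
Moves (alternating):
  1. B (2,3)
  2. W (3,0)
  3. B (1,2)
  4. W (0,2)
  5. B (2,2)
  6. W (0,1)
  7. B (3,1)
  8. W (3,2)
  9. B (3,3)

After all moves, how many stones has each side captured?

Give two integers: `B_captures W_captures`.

Move 1: B@(2,3) -> caps B=0 W=0
Move 2: W@(3,0) -> caps B=0 W=0
Move 3: B@(1,2) -> caps B=0 W=0
Move 4: W@(0,2) -> caps B=0 W=0
Move 5: B@(2,2) -> caps B=0 W=0
Move 6: W@(0,1) -> caps B=0 W=0
Move 7: B@(3,1) -> caps B=0 W=0
Move 8: W@(3,2) -> caps B=0 W=0
Move 9: B@(3,3) -> caps B=1 W=0

Answer: 1 0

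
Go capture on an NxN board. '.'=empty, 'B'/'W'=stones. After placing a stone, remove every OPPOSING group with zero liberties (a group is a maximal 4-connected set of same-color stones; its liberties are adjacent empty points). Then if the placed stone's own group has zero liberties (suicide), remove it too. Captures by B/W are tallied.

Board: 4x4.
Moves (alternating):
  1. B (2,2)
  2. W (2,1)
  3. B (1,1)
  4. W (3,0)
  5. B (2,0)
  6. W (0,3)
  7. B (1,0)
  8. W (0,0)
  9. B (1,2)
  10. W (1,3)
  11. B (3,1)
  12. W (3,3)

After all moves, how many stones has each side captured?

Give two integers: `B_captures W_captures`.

Move 1: B@(2,2) -> caps B=0 W=0
Move 2: W@(2,1) -> caps B=0 W=0
Move 3: B@(1,1) -> caps B=0 W=0
Move 4: W@(3,0) -> caps B=0 W=0
Move 5: B@(2,0) -> caps B=0 W=0
Move 6: W@(0,3) -> caps B=0 W=0
Move 7: B@(1,0) -> caps B=0 W=0
Move 8: W@(0,0) -> caps B=0 W=0
Move 9: B@(1,2) -> caps B=0 W=0
Move 10: W@(1,3) -> caps B=0 W=0
Move 11: B@(3,1) -> caps B=2 W=0
Move 12: W@(3,3) -> caps B=2 W=0

Answer: 2 0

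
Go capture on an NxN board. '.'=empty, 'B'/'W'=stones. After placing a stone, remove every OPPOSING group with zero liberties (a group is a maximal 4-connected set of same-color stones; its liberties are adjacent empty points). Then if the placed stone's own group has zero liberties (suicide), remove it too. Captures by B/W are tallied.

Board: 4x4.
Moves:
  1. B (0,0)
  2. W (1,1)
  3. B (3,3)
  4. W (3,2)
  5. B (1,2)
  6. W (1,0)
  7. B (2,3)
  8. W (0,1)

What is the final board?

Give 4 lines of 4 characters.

Answer: .W..
WWB.
...B
..WB

Derivation:
Move 1: B@(0,0) -> caps B=0 W=0
Move 2: W@(1,1) -> caps B=0 W=0
Move 3: B@(3,3) -> caps B=0 W=0
Move 4: W@(3,2) -> caps B=0 W=0
Move 5: B@(1,2) -> caps B=0 W=0
Move 6: W@(1,0) -> caps B=0 W=0
Move 7: B@(2,3) -> caps B=0 W=0
Move 8: W@(0,1) -> caps B=0 W=1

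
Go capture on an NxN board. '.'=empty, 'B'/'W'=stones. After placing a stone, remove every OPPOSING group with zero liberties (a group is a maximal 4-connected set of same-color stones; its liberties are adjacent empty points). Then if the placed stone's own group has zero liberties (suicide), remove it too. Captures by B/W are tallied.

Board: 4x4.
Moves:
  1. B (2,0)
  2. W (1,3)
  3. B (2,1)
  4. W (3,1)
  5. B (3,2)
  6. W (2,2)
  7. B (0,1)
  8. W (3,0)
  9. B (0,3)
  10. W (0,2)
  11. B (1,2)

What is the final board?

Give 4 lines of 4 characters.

Move 1: B@(2,0) -> caps B=0 W=0
Move 2: W@(1,3) -> caps B=0 W=0
Move 3: B@(2,1) -> caps B=0 W=0
Move 4: W@(3,1) -> caps B=0 W=0
Move 5: B@(3,2) -> caps B=0 W=0
Move 6: W@(2,2) -> caps B=0 W=0
Move 7: B@(0,1) -> caps B=0 W=0
Move 8: W@(3,0) -> caps B=0 W=0
Move 9: B@(0,3) -> caps B=0 W=0
Move 10: W@(0,2) -> caps B=0 W=1
Move 11: B@(1,2) -> caps B=0 W=1

Answer: .BW.
..BW
BBW.
..B.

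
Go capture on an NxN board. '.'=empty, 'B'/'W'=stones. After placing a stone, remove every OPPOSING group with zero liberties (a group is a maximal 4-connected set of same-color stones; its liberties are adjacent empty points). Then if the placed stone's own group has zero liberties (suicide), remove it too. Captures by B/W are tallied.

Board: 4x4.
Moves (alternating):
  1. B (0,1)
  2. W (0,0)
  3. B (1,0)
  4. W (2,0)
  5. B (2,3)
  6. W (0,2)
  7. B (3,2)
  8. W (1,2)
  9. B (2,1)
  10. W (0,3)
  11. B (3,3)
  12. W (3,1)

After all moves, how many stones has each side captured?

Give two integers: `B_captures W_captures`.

Answer: 1 0

Derivation:
Move 1: B@(0,1) -> caps B=0 W=0
Move 2: W@(0,0) -> caps B=0 W=0
Move 3: B@(1,0) -> caps B=1 W=0
Move 4: W@(2,0) -> caps B=1 W=0
Move 5: B@(2,3) -> caps B=1 W=0
Move 6: W@(0,2) -> caps B=1 W=0
Move 7: B@(3,2) -> caps B=1 W=0
Move 8: W@(1,2) -> caps B=1 W=0
Move 9: B@(2,1) -> caps B=1 W=0
Move 10: W@(0,3) -> caps B=1 W=0
Move 11: B@(3,3) -> caps B=1 W=0
Move 12: W@(3,1) -> caps B=1 W=0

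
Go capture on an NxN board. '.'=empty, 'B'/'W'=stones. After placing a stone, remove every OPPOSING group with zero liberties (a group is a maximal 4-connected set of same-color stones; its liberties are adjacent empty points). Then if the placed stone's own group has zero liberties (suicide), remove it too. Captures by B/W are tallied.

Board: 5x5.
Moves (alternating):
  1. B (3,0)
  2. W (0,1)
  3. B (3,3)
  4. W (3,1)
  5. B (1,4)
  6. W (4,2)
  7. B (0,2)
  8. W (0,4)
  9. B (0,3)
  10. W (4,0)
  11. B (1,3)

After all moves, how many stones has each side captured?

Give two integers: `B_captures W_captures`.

Move 1: B@(3,0) -> caps B=0 W=0
Move 2: W@(0,1) -> caps B=0 W=0
Move 3: B@(3,3) -> caps B=0 W=0
Move 4: W@(3,1) -> caps B=0 W=0
Move 5: B@(1,4) -> caps B=0 W=0
Move 6: W@(4,2) -> caps B=0 W=0
Move 7: B@(0,2) -> caps B=0 W=0
Move 8: W@(0,4) -> caps B=0 W=0
Move 9: B@(0,3) -> caps B=1 W=0
Move 10: W@(4,0) -> caps B=1 W=0
Move 11: B@(1,3) -> caps B=1 W=0

Answer: 1 0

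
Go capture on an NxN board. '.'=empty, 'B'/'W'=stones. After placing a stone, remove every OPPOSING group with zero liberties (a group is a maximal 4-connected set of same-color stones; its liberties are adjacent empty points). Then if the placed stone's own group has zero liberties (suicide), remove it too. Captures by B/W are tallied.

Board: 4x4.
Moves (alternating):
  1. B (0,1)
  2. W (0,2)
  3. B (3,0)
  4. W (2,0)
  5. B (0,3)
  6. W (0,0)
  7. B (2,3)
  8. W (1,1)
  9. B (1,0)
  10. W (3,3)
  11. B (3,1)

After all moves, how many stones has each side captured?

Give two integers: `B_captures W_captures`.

Answer: 0 1

Derivation:
Move 1: B@(0,1) -> caps B=0 W=0
Move 2: W@(0,2) -> caps B=0 W=0
Move 3: B@(3,0) -> caps B=0 W=0
Move 4: W@(2,0) -> caps B=0 W=0
Move 5: B@(0,3) -> caps B=0 W=0
Move 6: W@(0,0) -> caps B=0 W=0
Move 7: B@(2,3) -> caps B=0 W=0
Move 8: W@(1,1) -> caps B=0 W=1
Move 9: B@(1,0) -> caps B=0 W=1
Move 10: W@(3,3) -> caps B=0 W=1
Move 11: B@(3,1) -> caps B=0 W=1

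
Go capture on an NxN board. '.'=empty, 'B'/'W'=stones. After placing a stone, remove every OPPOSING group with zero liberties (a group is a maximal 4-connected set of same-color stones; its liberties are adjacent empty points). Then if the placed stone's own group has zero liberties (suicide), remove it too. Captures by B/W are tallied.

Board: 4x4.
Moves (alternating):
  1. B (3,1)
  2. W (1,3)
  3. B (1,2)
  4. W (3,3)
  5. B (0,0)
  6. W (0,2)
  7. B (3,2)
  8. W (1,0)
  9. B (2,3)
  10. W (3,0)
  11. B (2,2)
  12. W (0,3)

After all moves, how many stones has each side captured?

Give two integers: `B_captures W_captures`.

Move 1: B@(3,1) -> caps B=0 W=0
Move 2: W@(1,3) -> caps B=0 W=0
Move 3: B@(1,2) -> caps B=0 W=0
Move 4: W@(3,3) -> caps B=0 W=0
Move 5: B@(0,0) -> caps B=0 W=0
Move 6: W@(0,2) -> caps B=0 W=0
Move 7: B@(3,2) -> caps B=0 W=0
Move 8: W@(1,0) -> caps B=0 W=0
Move 9: B@(2,3) -> caps B=1 W=0
Move 10: W@(3,0) -> caps B=1 W=0
Move 11: B@(2,2) -> caps B=1 W=0
Move 12: W@(0,3) -> caps B=1 W=0

Answer: 1 0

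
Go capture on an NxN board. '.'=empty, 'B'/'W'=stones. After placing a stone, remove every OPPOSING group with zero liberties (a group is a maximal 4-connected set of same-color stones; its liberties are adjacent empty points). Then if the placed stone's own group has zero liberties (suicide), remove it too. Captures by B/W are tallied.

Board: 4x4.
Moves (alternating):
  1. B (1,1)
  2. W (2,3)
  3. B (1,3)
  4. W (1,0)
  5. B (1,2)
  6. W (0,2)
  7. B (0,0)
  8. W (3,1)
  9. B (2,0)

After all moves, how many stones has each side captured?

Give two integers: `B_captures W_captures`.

Answer: 1 0

Derivation:
Move 1: B@(1,1) -> caps B=0 W=0
Move 2: W@(2,3) -> caps B=0 W=0
Move 3: B@(1,3) -> caps B=0 W=0
Move 4: W@(1,0) -> caps B=0 W=0
Move 5: B@(1,2) -> caps B=0 W=0
Move 6: W@(0,2) -> caps B=0 W=0
Move 7: B@(0,0) -> caps B=0 W=0
Move 8: W@(3,1) -> caps B=0 W=0
Move 9: B@(2,0) -> caps B=1 W=0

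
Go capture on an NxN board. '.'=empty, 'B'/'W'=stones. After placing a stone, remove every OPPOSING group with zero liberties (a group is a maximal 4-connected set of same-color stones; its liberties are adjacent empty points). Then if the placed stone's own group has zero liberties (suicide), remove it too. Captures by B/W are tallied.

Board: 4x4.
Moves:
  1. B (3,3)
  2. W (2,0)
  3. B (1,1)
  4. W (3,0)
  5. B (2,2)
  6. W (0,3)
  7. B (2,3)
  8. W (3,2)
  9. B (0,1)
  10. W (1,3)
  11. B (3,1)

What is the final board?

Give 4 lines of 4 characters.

Answer: .B.W
.B.W
W.BB
WB.B

Derivation:
Move 1: B@(3,3) -> caps B=0 W=0
Move 2: W@(2,0) -> caps B=0 W=0
Move 3: B@(1,1) -> caps B=0 W=0
Move 4: W@(3,0) -> caps B=0 W=0
Move 5: B@(2,2) -> caps B=0 W=0
Move 6: W@(0,3) -> caps B=0 W=0
Move 7: B@(2,3) -> caps B=0 W=0
Move 8: W@(3,2) -> caps B=0 W=0
Move 9: B@(0,1) -> caps B=0 W=0
Move 10: W@(1,3) -> caps B=0 W=0
Move 11: B@(3,1) -> caps B=1 W=0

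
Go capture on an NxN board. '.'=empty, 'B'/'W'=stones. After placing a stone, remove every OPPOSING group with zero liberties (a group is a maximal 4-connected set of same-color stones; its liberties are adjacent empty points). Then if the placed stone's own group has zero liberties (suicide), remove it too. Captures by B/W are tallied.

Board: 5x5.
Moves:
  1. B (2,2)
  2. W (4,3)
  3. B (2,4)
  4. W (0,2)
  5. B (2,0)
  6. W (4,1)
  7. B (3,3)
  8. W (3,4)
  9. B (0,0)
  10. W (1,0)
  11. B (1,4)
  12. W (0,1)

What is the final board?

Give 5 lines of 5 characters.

Move 1: B@(2,2) -> caps B=0 W=0
Move 2: W@(4,3) -> caps B=0 W=0
Move 3: B@(2,4) -> caps B=0 W=0
Move 4: W@(0,2) -> caps B=0 W=0
Move 5: B@(2,0) -> caps B=0 W=0
Move 6: W@(4,1) -> caps B=0 W=0
Move 7: B@(3,3) -> caps B=0 W=0
Move 8: W@(3,4) -> caps B=0 W=0
Move 9: B@(0,0) -> caps B=0 W=0
Move 10: W@(1,0) -> caps B=0 W=0
Move 11: B@(1,4) -> caps B=0 W=0
Move 12: W@(0,1) -> caps B=0 W=1

Answer: .WW..
W...B
B.B.B
...BW
.W.W.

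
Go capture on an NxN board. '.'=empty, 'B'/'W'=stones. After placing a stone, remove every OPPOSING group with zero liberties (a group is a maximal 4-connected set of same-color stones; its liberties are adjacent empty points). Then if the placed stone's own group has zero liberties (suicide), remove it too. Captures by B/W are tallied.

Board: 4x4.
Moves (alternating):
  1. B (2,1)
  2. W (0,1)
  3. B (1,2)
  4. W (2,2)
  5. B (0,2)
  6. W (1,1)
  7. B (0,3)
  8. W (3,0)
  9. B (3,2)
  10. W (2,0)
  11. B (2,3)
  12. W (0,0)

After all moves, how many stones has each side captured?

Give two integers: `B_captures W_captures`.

Answer: 1 0

Derivation:
Move 1: B@(2,1) -> caps B=0 W=0
Move 2: W@(0,1) -> caps B=0 W=0
Move 3: B@(1,2) -> caps B=0 W=0
Move 4: W@(2,2) -> caps B=0 W=0
Move 5: B@(0,2) -> caps B=0 W=0
Move 6: W@(1,1) -> caps B=0 W=0
Move 7: B@(0,3) -> caps B=0 W=0
Move 8: W@(3,0) -> caps B=0 W=0
Move 9: B@(3,2) -> caps B=0 W=0
Move 10: W@(2,0) -> caps B=0 W=0
Move 11: B@(2,3) -> caps B=1 W=0
Move 12: W@(0,0) -> caps B=1 W=0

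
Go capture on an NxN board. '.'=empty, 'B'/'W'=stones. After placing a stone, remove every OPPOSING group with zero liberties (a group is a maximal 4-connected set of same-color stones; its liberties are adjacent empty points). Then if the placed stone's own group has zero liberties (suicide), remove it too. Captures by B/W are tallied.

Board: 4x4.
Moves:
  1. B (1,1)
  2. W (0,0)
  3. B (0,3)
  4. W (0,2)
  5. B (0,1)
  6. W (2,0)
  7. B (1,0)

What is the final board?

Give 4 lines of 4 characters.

Answer: .BWB
BB..
W...
....

Derivation:
Move 1: B@(1,1) -> caps B=0 W=0
Move 2: W@(0,0) -> caps B=0 W=0
Move 3: B@(0,3) -> caps B=0 W=0
Move 4: W@(0,2) -> caps B=0 W=0
Move 5: B@(0,1) -> caps B=0 W=0
Move 6: W@(2,0) -> caps B=0 W=0
Move 7: B@(1,0) -> caps B=1 W=0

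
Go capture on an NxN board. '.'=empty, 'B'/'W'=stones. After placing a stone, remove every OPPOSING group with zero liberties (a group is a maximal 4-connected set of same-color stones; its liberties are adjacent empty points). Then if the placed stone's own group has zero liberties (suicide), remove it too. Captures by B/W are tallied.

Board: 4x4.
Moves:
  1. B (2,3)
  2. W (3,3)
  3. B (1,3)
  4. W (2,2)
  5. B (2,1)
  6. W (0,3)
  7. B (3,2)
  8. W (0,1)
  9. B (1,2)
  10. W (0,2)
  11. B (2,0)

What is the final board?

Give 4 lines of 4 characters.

Move 1: B@(2,3) -> caps B=0 W=0
Move 2: W@(3,3) -> caps B=0 W=0
Move 3: B@(1,3) -> caps B=0 W=0
Move 4: W@(2,2) -> caps B=0 W=0
Move 5: B@(2,1) -> caps B=0 W=0
Move 6: W@(0,3) -> caps B=0 W=0
Move 7: B@(3,2) -> caps B=1 W=0
Move 8: W@(0,1) -> caps B=1 W=0
Move 9: B@(1,2) -> caps B=2 W=0
Move 10: W@(0,2) -> caps B=2 W=0
Move 11: B@(2,0) -> caps B=2 W=0

Answer: .WWW
..BB
BB.B
..B.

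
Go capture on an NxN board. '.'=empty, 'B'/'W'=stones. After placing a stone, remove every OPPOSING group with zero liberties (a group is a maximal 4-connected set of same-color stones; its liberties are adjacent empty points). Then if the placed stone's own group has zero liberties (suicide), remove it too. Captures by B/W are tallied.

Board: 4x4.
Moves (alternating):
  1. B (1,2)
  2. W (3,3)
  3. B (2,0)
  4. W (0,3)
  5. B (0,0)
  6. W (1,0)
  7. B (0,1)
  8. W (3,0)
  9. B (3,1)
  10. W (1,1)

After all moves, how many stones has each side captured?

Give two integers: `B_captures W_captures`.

Move 1: B@(1,2) -> caps B=0 W=0
Move 2: W@(3,3) -> caps B=0 W=0
Move 3: B@(2,0) -> caps B=0 W=0
Move 4: W@(0,3) -> caps B=0 W=0
Move 5: B@(0,0) -> caps B=0 W=0
Move 6: W@(1,0) -> caps B=0 W=0
Move 7: B@(0,1) -> caps B=0 W=0
Move 8: W@(3,0) -> caps B=0 W=0
Move 9: B@(3,1) -> caps B=1 W=0
Move 10: W@(1,1) -> caps B=1 W=0

Answer: 1 0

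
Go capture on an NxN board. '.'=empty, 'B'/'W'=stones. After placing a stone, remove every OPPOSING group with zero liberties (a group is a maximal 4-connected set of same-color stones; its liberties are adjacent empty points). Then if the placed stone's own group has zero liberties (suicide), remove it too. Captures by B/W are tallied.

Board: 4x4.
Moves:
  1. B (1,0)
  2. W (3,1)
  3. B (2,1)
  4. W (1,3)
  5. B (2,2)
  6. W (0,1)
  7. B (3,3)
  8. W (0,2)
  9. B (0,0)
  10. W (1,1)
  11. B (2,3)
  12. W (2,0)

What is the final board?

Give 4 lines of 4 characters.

Move 1: B@(1,0) -> caps B=0 W=0
Move 2: W@(3,1) -> caps B=0 W=0
Move 3: B@(2,1) -> caps B=0 W=0
Move 4: W@(1,3) -> caps B=0 W=0
Move 5: B@(2,2) -> caps B=0 W=0
Move 6: W@(0,1) -> caps B=0 W=0
Move 7: B@(3,3) -> caps B=0 W=0
Move 8: W@(0,2) -> caps B=0 W=0
Move 9: B@(0,0) -> caps B=0 W=0
Move 10: W@(1,1) -> caps B=0 W=0
Move 11: B@(2,3) -> caps B=0 W=0
Move 12: W@(2,0) -> caps B=0 W=2

Answer: .WW.
.W.W
WBBB
.W.B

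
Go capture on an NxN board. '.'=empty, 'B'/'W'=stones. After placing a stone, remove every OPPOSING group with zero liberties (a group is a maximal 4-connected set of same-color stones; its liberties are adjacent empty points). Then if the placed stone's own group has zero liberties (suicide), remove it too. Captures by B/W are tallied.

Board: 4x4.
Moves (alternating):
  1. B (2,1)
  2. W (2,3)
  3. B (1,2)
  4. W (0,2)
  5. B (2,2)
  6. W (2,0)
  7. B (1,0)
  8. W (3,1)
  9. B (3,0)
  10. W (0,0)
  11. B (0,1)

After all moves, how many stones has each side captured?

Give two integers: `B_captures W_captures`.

Answer: 2 0

Derivation:
Move 1: B@(2,1) -> caps B=0 W=0
Move 2: W@(2,3) -> caps B=0 W=0
Move 3: B@(1,2) -> caps B=0 W=0
Move 4: W@(0,2) -> caps B=0 W=0
Move 5: B@(2,2) -> caps B=0 W=0
Move 6: W@(2,0) -> caps B=0 W=0
Move 7: B@(1,0) -> caps B=0 W=0
Move 8: W@(3,1) -> caps B=0 W=0
Move 9: B@(3,0) -> caps B=1 W=0
Move 10: W@(0,0) -> caps B=1 W=0
Move 11: B@(0,1) -> caps B=2 W=0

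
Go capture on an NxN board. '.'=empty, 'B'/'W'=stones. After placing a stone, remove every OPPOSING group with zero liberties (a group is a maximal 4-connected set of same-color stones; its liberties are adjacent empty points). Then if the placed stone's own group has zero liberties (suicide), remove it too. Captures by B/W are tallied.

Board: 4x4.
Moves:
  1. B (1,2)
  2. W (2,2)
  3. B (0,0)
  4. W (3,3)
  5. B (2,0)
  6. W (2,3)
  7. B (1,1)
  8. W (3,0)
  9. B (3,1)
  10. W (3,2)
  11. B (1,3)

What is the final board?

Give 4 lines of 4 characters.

Move 1: B@(1,2) -> caps B=0 W=0
Move 2: W@(2,2) -> caps B=0 W=0
Move 3: B@(0,0) -> caps B=0 W=0
Move 4: W@(3,3) -> caps B=0 W=0
Move 5: B@(2,0) -> caps B=0 W=0
Move 6: W@(2,3) -> caps B=0 W=0
Move 7: B@(1,1) -> caps B=0 W=0
Move 8: W@(3,0) -> caps B=0 W=0
Move 9: B@(3,1) -> caps B=1 W=0
Move 10: W@(3,2) -> caps B=1 W=0
Move 11: B@(1,3) -> caps B=1 W=0

Answer: B...
.BBB
B.WW
.BWW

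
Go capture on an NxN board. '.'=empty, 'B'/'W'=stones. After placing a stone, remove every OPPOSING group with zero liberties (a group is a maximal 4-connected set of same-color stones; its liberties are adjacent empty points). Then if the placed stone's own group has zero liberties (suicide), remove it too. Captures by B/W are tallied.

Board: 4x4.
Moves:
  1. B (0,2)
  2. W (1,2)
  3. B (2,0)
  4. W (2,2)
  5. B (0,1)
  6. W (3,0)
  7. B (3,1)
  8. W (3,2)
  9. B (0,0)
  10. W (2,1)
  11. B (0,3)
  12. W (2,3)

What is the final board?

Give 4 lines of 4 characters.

Answer: BBBB
..W.
BWWW
.BW.

Derivation:
Move 1: B@(0,2) -> caps B=0 W=0
Move 2: W@(1,2) -> caps B=0 W=0
Move 3: B@(2,0) -> caps B=0 W=0
Move 4: W@(2,2) -> caps B=0 W=0
Move 5: B@(0,1) -> caps B=0 W=0
Move 6: W@(3,0) -> caps B=0 W=0
Move 7: B@(3,1) -> caps B=1 W=0
Move 8: W@(3,2) -> caps B=1 W=0
Move 9: B@(0,0) -> caps B=1 W=0
Move 10: W@(2,1) -> caps B=1 W=0
Move 11: B@(0,3) -> caps B=1 W=0
Move 12: W@(2,3) -> caps B=1 W=0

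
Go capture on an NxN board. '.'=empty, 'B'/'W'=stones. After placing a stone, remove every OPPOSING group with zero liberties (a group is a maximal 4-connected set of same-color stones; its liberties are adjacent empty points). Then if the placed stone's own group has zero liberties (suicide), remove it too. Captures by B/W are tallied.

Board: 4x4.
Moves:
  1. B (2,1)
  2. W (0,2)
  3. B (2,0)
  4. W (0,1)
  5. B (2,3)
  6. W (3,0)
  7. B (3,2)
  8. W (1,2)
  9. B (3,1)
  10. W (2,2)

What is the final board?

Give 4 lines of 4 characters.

Answer: .WW.
..W.
BBWB
.BB.

Derivation:
Move 1: B@(2,1) -> caps B=0 W=0
Move 2: W@(0,2) -> caps B=0 W=0
Move 3: B@(2,0) -> caps B=0 W=0
Move 4: W@(0,1) -> caps B=0 W=0
Move 5: B@(2,3) -> caps B=0 W=0
Move 6: W@(3,0) -> caps B=0 W=0
Move 7: B@(3,2) -> caps B=0 W=0
Move 8: W@(1,2) -> caps B=0 W=0
Move 9: B@(3,1) -> caps B=1 W=0
Move 10: W@(2,2) -> caps B=1 W=0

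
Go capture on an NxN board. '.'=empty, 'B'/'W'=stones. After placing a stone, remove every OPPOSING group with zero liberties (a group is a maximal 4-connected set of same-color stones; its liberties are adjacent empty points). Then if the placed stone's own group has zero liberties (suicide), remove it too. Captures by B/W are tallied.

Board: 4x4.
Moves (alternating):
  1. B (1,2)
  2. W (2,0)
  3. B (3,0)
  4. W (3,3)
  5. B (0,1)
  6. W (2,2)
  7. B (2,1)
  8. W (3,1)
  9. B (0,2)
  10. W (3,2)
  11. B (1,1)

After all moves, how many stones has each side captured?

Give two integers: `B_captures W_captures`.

Move 1: B@(1,2) -> caps B=0 W=0
Move 2: W@(2,0) -> caps B=0 W=0
Move 3: B@(3,0) -> caps B=0 W=0
Move 4: W@(3,3) -> caps B=0 W=0
Move 5: B@(0,1) -> caps B=0 W=0
Move 6: W@(2,2) -> caps B=0 W=0
Move 7: B@(2,1) -> caps B=0 W=0
Move 8: W@(3,1) -> caps B=0 W=1
Move 9: B@(0,2) -> caps B=0 W=1
Move 10: W@(3,2) -> caps B=0 W=1
Move 11: B@(1,1) -> caps B=0 W=1

Answer: 0 1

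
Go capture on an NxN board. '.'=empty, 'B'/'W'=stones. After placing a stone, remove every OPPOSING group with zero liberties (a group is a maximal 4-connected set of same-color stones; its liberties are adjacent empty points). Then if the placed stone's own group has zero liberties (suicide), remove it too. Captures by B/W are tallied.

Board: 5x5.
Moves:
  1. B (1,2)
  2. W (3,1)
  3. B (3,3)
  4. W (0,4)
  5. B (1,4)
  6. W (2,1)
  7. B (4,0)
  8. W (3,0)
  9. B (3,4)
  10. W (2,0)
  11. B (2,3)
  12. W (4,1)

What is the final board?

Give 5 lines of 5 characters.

Move 1: B@(1,2) -> caps B=0 W=0
Move 2: W@(3,1) -> caps B=0 W=0
Move 3: B@(3,3) -> caps B=0 W=0
Move 4: W@(0,4) -> caps B=0 W=0
Move 5: B@(1,4) -> caps B=0 W=0
Move 6: W@(2,1) -> caps B=0 W=0
Move 7: B@(4,0) -> caps B=0 W=0
Move 8: W@(3,0) -> caps B=0 W=0
Move 9: B@(3,4) -> caps B=0 W=0
Move 10: W@(2,0) -> caps B=0 W=0
Move 11: B@(2,3) -> caps B=0 W=0
Move 12: W@(4,1) -> caps B=0 W=1

Answer: ....W
..B.B
WW.B.
WW.BB
.W...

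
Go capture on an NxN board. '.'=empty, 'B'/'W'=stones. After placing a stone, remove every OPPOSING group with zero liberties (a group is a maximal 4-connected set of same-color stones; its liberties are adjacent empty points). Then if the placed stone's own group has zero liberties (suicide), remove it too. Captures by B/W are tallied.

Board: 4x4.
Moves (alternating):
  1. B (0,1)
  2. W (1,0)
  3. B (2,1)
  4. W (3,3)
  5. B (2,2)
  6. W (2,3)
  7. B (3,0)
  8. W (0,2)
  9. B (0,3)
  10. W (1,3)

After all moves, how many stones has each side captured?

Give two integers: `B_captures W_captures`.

Answer: 0 1

Derivation:
Move 1: B@(0,1) -> caps B=0 W=0
Move 2: W@(1,0) -> caps B=0 W=0
Move 3: B@(2,1) -> caps B=0 W=0
Move 4: W@(3,3) -> caps B=0 W=0
Move 5: B@(2,2) -> caps B=0 W=0
Move 6: W@(2,3) -> caps B=0 W=0
Move 7: B@(3,0) -> caps B=0 W=0
Move 8: W@(0,2) -> caps B=0 W=0
Move 9: B@(0,3) -> caps B=0 W=0
Move 10: W@(1,3) -> caps B=0 W=1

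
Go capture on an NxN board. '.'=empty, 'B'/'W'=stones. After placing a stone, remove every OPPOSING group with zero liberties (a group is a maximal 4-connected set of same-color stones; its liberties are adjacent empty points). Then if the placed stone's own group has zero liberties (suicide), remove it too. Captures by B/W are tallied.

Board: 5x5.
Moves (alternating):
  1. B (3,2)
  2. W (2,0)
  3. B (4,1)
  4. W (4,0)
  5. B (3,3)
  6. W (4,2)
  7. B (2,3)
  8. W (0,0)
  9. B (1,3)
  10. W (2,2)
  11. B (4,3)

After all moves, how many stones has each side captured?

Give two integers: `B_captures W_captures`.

Answer: 1 0

Derivation:
Move 1: B@(3,2) -> caps B=0 W=0
Move 2: W@(2,0) -> caps B=0 W=0
Move 3: B@(4,1) -> caps B=0 W=0
Move 4: W@(4,0) -> caps B=0 W=0
Move 5: B@(3,3) -> caps B=0 W=0
Move 6: W@(4,2) -> caps B=0 W=0
Move 7: B@(2,3) -> caps B=0 W=0
Move 8: W@(0,0) -> caps B=0 W=0
Move 9: B@(1,3) -> caps B=0 W=0
Move 10: W@(2,2) -> caps B=0 W=0
Move 11: B@(4,3) -> caps B=1 W=0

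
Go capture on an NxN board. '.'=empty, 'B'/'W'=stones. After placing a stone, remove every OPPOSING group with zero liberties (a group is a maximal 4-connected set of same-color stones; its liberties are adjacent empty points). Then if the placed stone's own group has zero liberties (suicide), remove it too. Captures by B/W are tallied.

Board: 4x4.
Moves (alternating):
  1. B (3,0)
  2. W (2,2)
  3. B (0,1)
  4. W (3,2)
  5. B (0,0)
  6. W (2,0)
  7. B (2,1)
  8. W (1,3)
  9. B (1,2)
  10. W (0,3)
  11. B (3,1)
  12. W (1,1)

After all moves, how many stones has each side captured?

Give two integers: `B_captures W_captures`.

Move 1: B@(3,0) -> caps B=0 W=0
Move 2: W@(2,2) -> caps B=0 W=0
Move 3: B@(0,1) -> caps B=0 W=0
Move 4: W@(3,2) -> caps B=0 W=0
Move 5: B@(0,0) -> caps B=0 W=0
Move 6: W@(2,0) -> caps B=0 W=0
Move 7: B@(2,1) -> caps B=0 W=0
Move 8: W@(1,3) -> caps B=0 W=0
Move 9: B@(1,2) -> caps B=0 W=0
Move 10: W@(0,3) -> caps B=0 W=0
Move 11: B@(3,1) -> caps B=0 W=0
Move 12: W@(1,1) -> caps B=0 W=3

Answer: 0 3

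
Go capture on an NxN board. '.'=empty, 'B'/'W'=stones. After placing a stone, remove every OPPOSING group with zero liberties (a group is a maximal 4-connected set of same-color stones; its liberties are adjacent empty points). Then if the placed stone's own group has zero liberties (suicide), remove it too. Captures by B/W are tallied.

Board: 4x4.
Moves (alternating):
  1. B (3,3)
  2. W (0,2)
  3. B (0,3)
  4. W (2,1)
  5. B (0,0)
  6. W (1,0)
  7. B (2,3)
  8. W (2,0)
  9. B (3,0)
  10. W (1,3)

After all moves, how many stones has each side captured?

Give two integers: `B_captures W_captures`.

Move 1: B@(3,3) -> caps B=0 W=0
Move 2: W@(0,2) -> caps B=0 W=0
Move 3: B@(0,3) -> caps B=0 W=0
Move 4: W@(2,1) -> caps B=0 W=0
Move 5: B@(0,0) -> caps B=0 W=0
Move 6: W@(1,0) -> caps B=0 W=0
Move 7: B@(2,3) -> caps B=0 W=0
Move 8: W@(2,0) -> caps B=0 W=0
Move 9: B@(3,0) -> caps B=0 W=0
Move 10: W@(1,3) -> caps B=0 W=1

Answer: 0 1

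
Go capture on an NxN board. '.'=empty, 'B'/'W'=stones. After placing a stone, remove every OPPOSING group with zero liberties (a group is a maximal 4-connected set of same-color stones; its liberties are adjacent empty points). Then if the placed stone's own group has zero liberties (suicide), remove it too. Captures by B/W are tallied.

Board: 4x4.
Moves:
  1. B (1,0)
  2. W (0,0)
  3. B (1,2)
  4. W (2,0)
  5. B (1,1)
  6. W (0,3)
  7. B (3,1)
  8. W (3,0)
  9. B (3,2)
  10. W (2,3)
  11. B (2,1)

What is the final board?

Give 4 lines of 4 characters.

Move 1: B@(1,0) -> caps B=0 W=0
Move 2: W@(0,0) -> caps B=0 W=0
Move 3: B@(1,2) -> caps B=0 W=0
Move 4: W@(2,0) -> caps B=0 W=0
Move 5: B@(1,1) -> caps B=0 W=0
Move 6: W@(0,3) -> caps B=0 W=0
Move 7: B@(3,1) -> caps B=0 W=0
Move 8: W@(3,0) -> caps B=0 W=0
Move 9: B@(3,2) -> caps B=0 W=0
Move 10: W@(2,3) -> caps B=0 W=0
Move 11: B@(2,1) -> caps B=2 W=0

Answer: W..W
BBB.
.B.W
.BB.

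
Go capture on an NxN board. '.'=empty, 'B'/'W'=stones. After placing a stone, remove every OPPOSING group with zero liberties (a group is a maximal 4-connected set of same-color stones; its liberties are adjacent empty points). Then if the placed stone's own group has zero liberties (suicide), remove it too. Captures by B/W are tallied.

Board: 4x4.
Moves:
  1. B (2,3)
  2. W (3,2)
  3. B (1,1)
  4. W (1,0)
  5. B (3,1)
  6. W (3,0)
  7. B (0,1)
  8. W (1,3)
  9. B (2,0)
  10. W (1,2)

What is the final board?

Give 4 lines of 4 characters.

Move 1: B@(2,3) -> caps B=0 W=0
Move 2: W@(3,2) -> caps B=0 W=0
Move 3: B@(1,1) -> caps B=0 W=0
Move 4: W@(1,0) -> caps B=0 W=0
Move 5: B@(3,1) -> caps B=0 W=0
Move 6: W@(3,0) -> caps B=0 W=0
Move 7: B@(0,1) -> caps B=0 W=0
Move 8: W@(1,3) -> caps B=0 W=0
Move 9: B@(2,0) -> caps B=1 W=0
Move 10: W@(1,2) -> caps B=1 W=0

Answer: .B..
WBWW
B..B
.BW.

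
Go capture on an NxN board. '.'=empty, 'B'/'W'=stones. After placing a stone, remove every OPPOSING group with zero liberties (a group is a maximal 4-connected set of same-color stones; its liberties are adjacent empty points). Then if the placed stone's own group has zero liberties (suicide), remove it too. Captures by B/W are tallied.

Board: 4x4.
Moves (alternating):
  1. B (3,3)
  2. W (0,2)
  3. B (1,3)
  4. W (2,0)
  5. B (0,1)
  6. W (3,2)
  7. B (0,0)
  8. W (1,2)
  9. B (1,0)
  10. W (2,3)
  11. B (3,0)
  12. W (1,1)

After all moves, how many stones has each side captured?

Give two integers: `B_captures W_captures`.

Answer: 0 4

Derivation:
Move 1: B@(3,3) -> caps B=0 W=0
Move 2: W@(0,2) -> caps B=0 W=0
Move 3: B@(1,3) -> caps B=0 W=0
Move 4: W@(2,0) -> caps B=0 W=0
Move 5: B@(0,1) -> caps B=0 W=0
Move 6: W@(3,2) -> caps B=0 W=0
Move 7: B@(0,0) -> caps B=0 W=0
Move 8: W@(1,2) -> caps B=0 W=0
Move 9: B@(1,0) -> caps B=0 W=0
Move 10: W@(2,3) -> caps B=0 W=1
Move 11: B@(3,0) -> caps B=0 W=1
Move 12: W@(1,1) -> caps B=0 W=4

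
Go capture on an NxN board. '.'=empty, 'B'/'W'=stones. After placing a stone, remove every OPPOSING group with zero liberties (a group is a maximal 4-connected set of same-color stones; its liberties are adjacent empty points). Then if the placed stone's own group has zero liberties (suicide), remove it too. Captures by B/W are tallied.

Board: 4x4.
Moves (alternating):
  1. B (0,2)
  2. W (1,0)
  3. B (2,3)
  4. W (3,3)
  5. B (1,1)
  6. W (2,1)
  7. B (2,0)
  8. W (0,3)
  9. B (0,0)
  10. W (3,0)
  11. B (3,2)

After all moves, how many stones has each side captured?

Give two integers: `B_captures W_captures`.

Answer: 2 0

Derivation:
Move 1: B@(0,2) -> caps B=0 W=0
Move 2: W@(1,0) -> caps B=0 W=0
Move 3: B@(2,3) -> caps B=0 W=0
Move 4: W@(3,3) -> caps B=0 W=0
Move 5: B@(1,1) -> caps B=0 W=0
Move 6: W@(2,1) -> caps B=0 W=0
Move 7: B@(2,0) -> caps B=0 W=0
Move 8: W@(0,3) -> caps B=0 W=0
Move 9: B@(0,0) -> caps B=1 W=0
Move 10: W@(3,0) -> caps B=1 W=0
Move 11: B@(3,2) -> caps B=2 W=0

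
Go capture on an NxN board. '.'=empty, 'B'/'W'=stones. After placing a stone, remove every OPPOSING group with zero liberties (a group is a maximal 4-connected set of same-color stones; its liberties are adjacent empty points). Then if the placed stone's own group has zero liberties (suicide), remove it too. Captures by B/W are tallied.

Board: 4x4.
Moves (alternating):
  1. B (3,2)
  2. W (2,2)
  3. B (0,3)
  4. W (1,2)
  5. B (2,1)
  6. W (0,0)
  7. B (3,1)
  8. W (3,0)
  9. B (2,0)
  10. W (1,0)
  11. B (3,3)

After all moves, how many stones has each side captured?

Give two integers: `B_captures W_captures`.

Answer: 1 0

Derivation:
Move 1: B@(3,2) -> caps B=0 W=0
Move 2: W@(2,2) -> caps B=0 W=0
Move 3: B@(0,3) -> caps B=0 W=0
Move 4: W@(1,2) -> caps B=0 W=0
Move 5: B@(2,1) -> caps B=0 W=0
Move 6: W@(0,0) -> caps B=0 W=0
Move 7: B@(3,1) -> caps B=0 W=0
Move 8: W@(3,0) -> caps B=0 W=0
Move 9: B@(2,0) -> caps B=1 W=0
Move 10: W@(1,0) -> caps B=1 W=0
Move 11: B@(3,3) -> caps B=1 W=0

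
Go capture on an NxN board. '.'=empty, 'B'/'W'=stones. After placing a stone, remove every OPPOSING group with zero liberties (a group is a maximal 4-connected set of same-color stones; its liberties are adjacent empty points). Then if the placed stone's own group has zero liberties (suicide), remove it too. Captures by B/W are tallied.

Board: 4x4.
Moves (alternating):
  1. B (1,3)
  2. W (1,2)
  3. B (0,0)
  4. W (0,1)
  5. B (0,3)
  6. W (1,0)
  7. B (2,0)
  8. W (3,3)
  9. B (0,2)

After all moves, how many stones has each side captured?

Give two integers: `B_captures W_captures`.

Move 1: B@(1,3) -> caps B=0 W=0
Move 2: W@(1,2) -> caps B=0 W=0
Move 3: B@(0,0) -> caps B=0 W=0
Move 4: W@(0,1) -> caps B=0 W=0
Move 5: B@(0,3) -> caps B=0 W=0
Move 6: W@(1,0) -> caps B=0 W=1
Move 7: B@(2,0) -> caps B=0 W=1
Move 8: W@(3,3) -> caps B=0 W=1
Move 9: B@(0,2) -> caps B=0 W=1

Answer: 0 1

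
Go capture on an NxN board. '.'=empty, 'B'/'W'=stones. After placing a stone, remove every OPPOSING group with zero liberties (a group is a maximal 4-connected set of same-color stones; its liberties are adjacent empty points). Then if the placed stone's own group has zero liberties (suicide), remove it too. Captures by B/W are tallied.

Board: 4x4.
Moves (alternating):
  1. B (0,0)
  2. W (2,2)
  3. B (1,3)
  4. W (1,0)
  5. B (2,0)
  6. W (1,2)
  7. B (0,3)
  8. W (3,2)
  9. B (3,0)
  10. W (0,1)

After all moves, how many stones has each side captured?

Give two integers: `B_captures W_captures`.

Move 1: B@(0,0) -> caps B=0 W=0
Move 2: W@(2,2) -> caps B=0 W=0
Move 3: B@(1,3) -> caps B=0 W=0
Move 4: W@(1,0) -> caps B=0 W=0
Move 5: B@(2,0) -> caps B=0 W=0
Move 6: W@(1,2) -> caps B=0 W=0
Move 7: B@(0,3) -> caps B=0 W=0
Move 8: W@(3,2) -> caps B=0 W=0
Move 9: B@(3,0) -> caps B=0 W=0
Move 10: W@(0,1) -> caps B=0 W=1

Answer: 0 1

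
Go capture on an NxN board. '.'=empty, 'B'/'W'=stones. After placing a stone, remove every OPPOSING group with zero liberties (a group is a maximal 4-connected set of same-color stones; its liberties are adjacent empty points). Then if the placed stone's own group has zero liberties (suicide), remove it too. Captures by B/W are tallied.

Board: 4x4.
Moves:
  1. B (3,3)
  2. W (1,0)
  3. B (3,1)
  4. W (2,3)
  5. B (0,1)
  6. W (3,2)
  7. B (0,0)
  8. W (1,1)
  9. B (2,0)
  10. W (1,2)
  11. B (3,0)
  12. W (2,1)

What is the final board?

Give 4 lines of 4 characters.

Answer: BB..
WWW.
.W.W
..W.

Derivation:
Move 1: B@(3,3) -> caps B=0 W=0
Move 2: W@(1,0) -> caps B=0 W=0
Move 3: B@(3,1) -> caps B=0 W=0
Move 4: W@(2,3) -> caps B=0 W=0
Move 5: B@(0,1) -> caps B=0 W=0
Move 6: W@(3,2) -> caps B=0 W=1
Move 7: B@(0,0) -> caps B=0 W=1
Move 8: W@(1,1) -> caps B=0 W=1
Move 9: B@(2,0) -> caps B=0 W=1
Move 10: W@(1,2) -> caps B=0 W=1
Move 11: B@(3,0) -> caps B=0 W=1
Move 12: W@(2,1) -> caps B=0 W=4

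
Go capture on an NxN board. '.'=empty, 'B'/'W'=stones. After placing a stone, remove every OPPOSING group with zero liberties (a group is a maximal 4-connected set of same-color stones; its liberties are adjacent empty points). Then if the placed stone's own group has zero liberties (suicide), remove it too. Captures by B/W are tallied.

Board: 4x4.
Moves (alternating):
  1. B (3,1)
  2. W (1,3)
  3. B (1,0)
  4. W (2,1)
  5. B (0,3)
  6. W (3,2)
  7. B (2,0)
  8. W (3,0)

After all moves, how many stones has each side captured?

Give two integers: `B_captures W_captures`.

Answer: 0 1

Derivation:
Move 1: B@(3,1) -> caps B=0 W=0
Move 2: W@(1,3) -> caps B=0 W=0
Move 3: B@(1,0) -> caps B=0 W=0
Move 4: W@(2,1) -> caps B=0 W=0
Move 5: B@(0,3) -> caps B=0 W=0
Move 6: W@(3,2) -> caps B=0 W=0
Move 7: B@(2,0) -> caps B=0 W=0
Move 8: W@(3,0) -> caps B=0 W=1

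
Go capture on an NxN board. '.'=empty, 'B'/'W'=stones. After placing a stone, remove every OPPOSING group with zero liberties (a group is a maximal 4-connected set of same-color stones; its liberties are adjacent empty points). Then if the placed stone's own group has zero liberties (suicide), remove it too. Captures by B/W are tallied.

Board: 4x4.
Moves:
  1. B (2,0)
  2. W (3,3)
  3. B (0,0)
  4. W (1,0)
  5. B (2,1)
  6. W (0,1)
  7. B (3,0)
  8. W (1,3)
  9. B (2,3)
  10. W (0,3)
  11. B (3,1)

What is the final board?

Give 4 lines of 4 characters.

Move 1: B@(2,0) -> caps B=0 W=0
Move 2: W@(3,3) -> caps B=0 W=0
Move 3: B@(0,0) -> caps B=0 W=0
Move 4: W@(1,0) -> caps B=0 W=0
Move 5: B@(2,1) -> caps B=0 W=0
Move 6: W@(0,1) -> caps B=0 W=1
Move 7: B@(3,0) -> caps B=0 W=1
Move 8: W@(1,3) -> caps B=0 W=1
Move 9: B@(2,3) -> caps B=0 W=1
Move 10: W@(0,3) -> caps B=0 W=1
Move 11: B@(3,1) -> caps B=0 W=1

Answer: .W.W
W..W
BB.B
BB.W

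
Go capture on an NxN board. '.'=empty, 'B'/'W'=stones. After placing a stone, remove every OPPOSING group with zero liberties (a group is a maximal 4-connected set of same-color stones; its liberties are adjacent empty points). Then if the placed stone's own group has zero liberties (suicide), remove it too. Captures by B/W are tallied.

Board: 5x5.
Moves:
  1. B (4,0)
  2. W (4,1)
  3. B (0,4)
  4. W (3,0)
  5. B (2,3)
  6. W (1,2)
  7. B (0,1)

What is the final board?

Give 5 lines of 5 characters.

Move 1: B@(4,0) -> caps B=0 W=0
Move 2: W@(4,1) -> caps B=0 W=0
Move 3: B@(0,4) -> caps B=0 W=0
Move 4: W@(3,0) -> caps B=0 W=1
Move 5: B@(2,3) -> caps B=0 W=1
Move 6: W@(1,2) -> caps B=0 W=1
Move 7: B@(0,1) -> caps B=0 W=1

Answer: .B..B
..W..
...B.
W....
.W...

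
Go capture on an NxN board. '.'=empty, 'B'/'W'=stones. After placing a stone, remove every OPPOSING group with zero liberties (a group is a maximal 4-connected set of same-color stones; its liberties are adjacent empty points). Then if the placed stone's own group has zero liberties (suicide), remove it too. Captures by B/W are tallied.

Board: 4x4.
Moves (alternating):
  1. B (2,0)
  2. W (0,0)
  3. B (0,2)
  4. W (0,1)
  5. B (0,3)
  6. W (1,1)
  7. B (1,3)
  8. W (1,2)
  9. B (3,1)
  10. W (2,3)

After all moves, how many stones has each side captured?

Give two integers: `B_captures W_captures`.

Move 1: B@(2,0) -> caps B=0 W=0
Move 2: W@(0,0) -> caps B=0 W=0
Move 3: B@(0,2) -> caps B=0 W=0
Move 4: W@(0,1) -> caps B=0 W=0
Move 5: B@(0,3) -> caps B=0 W=0
Move 6: W@(1,1) -> caps B=0 W=0
Move 7: B@(1,3) -> caps B=0 W=0
Move 8: W@(1,2) -> caps B=0 W=0
Move 9: B@(3,1) -> caps B=0 W=0
Move 10: W@(2,3) -> caps B=0 W=3

Answer: 0 3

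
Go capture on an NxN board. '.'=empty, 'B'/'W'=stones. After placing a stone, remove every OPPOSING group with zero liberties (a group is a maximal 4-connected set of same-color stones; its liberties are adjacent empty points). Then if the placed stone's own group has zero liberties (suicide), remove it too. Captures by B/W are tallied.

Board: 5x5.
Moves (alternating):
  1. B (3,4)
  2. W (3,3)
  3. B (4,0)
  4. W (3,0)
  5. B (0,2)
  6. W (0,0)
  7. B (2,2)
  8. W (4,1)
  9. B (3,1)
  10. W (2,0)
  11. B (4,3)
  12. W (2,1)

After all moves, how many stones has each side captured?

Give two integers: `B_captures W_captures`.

Answer: 0 1

Derivation:
Move 1: B@(3,4) -> caps B=0 W=0
Move 2: W@(3,3) -> caps B=0 W=0
Move 3: B@(4,0) -> caps B=0 W=0
Move 4: W@(3,0) -> caps B=0 W=0
Move 5: B@(0,2) -> caps B=0 W=0
Move 6: W@(0,0) -> caps B=0 W=0
Move 7: B@(2,2) -> caps B=0 W=0
Move 8: W@(4,1) -> caps B=0 W=1
Move 9: B@(3,1) -> caps B=0 W=1
Move 10: W@(2,0) -> caps B=0 W=1
Move 11: B@(4,3) -> caps B=0 W=1
Move 12: W@(2,1) -> caps B=0 W=1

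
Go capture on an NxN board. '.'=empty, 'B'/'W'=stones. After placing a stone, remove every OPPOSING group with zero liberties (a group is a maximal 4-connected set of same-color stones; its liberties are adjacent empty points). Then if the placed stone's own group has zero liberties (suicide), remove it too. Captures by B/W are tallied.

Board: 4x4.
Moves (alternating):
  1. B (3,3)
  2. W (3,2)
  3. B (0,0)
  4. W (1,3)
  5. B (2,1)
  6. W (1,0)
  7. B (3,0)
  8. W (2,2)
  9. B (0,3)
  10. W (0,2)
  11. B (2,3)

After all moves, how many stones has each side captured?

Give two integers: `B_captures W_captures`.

Answer: 0 1

Derivation:
Move 1: B@(3,3) -> caps B=0 W=0
Move 2: W@(3,2) -> caps B=0 W=0
Move 3: B@(0,0) -> caps B=0 W=0
Move 4: W@(1,3) -> caps B=0 W=0
Move 5: B@(2,1) -> caps B=0 W=0
Move 6: W@(1,0) -> caps B=0 W=0
Move 7: B@(3,0) -> caps B=0 W=0
Move 8: W@(2,2) -> caps B=0 W=0
Move 9: B@(0,3) -> caps B=0 W=0
Move 10: W@(0,2) -> caps B=0 W=1
Move 11: B@(2,3) -> caps B=0 W=1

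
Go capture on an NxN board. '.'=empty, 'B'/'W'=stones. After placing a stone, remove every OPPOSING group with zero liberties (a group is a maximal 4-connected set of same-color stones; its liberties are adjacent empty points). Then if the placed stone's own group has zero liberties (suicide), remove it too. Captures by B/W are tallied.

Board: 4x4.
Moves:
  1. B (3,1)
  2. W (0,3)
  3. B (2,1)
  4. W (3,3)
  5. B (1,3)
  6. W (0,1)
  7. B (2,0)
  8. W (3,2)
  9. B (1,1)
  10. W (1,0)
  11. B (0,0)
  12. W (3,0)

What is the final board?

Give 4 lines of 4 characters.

Move 1: B@(3,1) -> caps B=0 W=0
Move 2: W@(0,3) -> caps B=0 W=0
Move 3: B@(2,1) -> caps B=0 W=0
Move 4: W@(3,3) -> caps B=0 W=0
Move 5: B@(1,3) -> caps B=0 W=0
Move 6: W@(0,1) -> caps B=0 W=0
Move 7: B@(2,0) -> caps B=0 W=0
Move 8: W@(3,2) -> caps B=0 W=0
Move 9: B@(1,1) -> caps B=0 W=0
Move 10: W@(1,0) -> caps B=0 W=0
Move 11: B@(0,0) -> caps B=1 W=0
Move 12: W@(3,0) -> caps B=1 W=0

Answer: BW.W
.B.B
BB..
.BWW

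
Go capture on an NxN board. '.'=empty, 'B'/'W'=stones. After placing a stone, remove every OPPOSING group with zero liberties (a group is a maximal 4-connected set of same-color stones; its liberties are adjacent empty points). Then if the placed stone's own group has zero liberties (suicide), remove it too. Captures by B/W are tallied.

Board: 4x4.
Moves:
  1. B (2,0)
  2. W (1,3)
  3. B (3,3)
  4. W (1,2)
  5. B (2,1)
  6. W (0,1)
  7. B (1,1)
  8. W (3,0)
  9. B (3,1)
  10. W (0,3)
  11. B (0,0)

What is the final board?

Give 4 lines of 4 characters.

Move 1: B@(2,0) -> caps B=0 W=0
Move 2: W@(1,3) -> caps B=0 W=0
Move 3: B@(3,3) -> caps B=0 W=0
Move 4: W@(1,2) -> caps B=0 W=0
Move 5: B@(2,1) -> caps B=0 W=0
Move 6: W@(0,1) -> caps B=0 W=0
Move 7: B@(1,1) -> caps B=0 W=0
Move 8: W@(3,0) -> caps B=0 W=0
Move 9: B@(3,1) -> caps B=1 W=0
Move 10: W@(0,3) -> caps B=1 W=0
Move 11: B@(0,0) -> caps B=1 W=0

Answer: BW.W
.BWW
BB..
.B.B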